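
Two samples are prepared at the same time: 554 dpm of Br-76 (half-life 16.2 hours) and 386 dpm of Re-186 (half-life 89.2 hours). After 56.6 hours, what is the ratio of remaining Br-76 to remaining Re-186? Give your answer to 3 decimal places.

Br-76: 554 × (1/2)^(56.6/16.2) = 554 × (1/2)^3.4938 ≈ 49.177 dpm.
Re-186: 386 × (1/2)^(56.6/89.2) = 386 × (1/2)^0.63453 ≈ 248.64 dpm.
Ratio ≈ 49.177 / 248.64 ≈ 0.19778.

0.198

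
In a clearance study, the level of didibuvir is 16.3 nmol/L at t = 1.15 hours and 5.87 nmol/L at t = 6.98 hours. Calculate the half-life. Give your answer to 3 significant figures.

Over Δt = 6.98 − 1.15 = 5.83 hours, the level fell by a factor of 16.3/5.87 ≈ 2.7768.
n = log₂(2.7768) ≈ 1.4734 half-lives, so t½ = 5.83/1.4734 ≈ 3.9567 hours.

3.96 hours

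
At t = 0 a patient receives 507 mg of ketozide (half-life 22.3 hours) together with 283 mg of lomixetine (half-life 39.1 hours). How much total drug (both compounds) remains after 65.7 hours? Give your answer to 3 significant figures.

ketozide: 507 × (1/2)^(65.7/22.3) = 507 × (1/2)^2.9462 ≈ 65.783 mg.
lomixetine: 283 × (1/2)^(65.7/39.1) = 283 × (1/2)^1.6803 ≈ 88.301 mg.
Total = 65.783 + 88.301 ≈ 154.08 mg.

154 mg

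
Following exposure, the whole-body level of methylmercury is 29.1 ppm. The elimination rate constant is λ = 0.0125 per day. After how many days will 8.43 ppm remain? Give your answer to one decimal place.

t½ = ln 2 / λ = 0.69315 / 0.0125 ≈ 55.452 days.
Fraction remaining = 8.43/29.1 ≈ 0.28969.
n = log₂(29.1/8.43) = ln(3.452)/ln 2 ≈ 1.7874 half-lives.
t = n × t½ = 1.7874 × 55.452 ≈ 99.115 days.

99.1 days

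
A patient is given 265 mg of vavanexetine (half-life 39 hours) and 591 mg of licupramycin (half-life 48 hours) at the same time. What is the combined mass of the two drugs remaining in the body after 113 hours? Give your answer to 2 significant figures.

vavanexetine: 265 × (1/2)^(113/39) = 265 × (1/2)^2.8974 ≈ 35.566 mg.
licupramycin: 591 × (1/2)^(113/48) = 591 × (1/2)^2.3542 ≈ 115.59 mg.
Total = 35.566 + 115.59 ≈ 151.15 mg.

150 mg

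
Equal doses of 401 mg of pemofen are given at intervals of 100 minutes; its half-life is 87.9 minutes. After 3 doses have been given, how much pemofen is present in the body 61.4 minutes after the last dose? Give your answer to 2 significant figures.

410 mg

The 3 doses were given 261.4, 161.4, 61.4 minutes ago.
Total = 401·(1/2)^(261.4/87.9) + 401·(1/2)^(161.4/87.9) + 401·(1/2)^(61.4/87.9)
      = 51.042 + 112.31 + 247.1 ≈ 410.45 mg.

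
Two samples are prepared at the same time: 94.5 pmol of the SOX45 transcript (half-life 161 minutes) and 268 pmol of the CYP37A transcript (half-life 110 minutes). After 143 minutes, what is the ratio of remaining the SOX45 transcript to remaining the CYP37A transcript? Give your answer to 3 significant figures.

SOX45 transcript: 94.5 × (1/2)^(143/161) = 94.5 × (1/2)^0.8882 ≈ 51.057 pmol.
CYP37A transcript: 268 × (1/2)^(143/110) = 268 × (1/2)^1.3 ≈ 108.84 pmol.
Ratio ≈ 51.057 / 108.84 ≈ 0.4691.

0.469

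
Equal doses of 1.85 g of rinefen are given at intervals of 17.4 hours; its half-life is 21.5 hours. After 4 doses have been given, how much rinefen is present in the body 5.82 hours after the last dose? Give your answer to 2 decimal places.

3.19 g

The 4 doses were given 58.02, 40.62, 23.22, 5.82 hours ago.
Total = 1.85·(1/2)^(58.02/21.5) + 1.85·(1/2)^(40.62/21.5) + 1.85·(1/2)^(23.22/21.5) + 1.85·(1/2)^(5.82/21.5)
      = 0.28498 + 0.49938 + 0.8751 + 1.5335 ≈ 3.193 g.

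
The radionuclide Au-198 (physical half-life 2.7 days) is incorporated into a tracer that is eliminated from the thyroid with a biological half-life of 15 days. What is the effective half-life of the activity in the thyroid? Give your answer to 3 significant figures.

1/t_eff = 1/t_phys + 1/t_biol = 1/2.7 + 1/15 = 0.43704 per day.
t_eff = 2.7 × 15 / (2.7 + 15) ≈ 2.2881 days.

2.29 days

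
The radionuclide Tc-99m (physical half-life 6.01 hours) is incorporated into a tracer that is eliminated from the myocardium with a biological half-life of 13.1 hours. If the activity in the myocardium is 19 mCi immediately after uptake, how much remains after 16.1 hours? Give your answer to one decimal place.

1.3 mCi

1/t_eff = 1/t_phys + 1/t_biol = 1/6.01 + 1/13.1 = 0.24273 per hour.
t_eff = 6.01 × 13.1 / (6.01 + 13.1) ≈ 4.1199 hours.
Remaining = 19 × (1/2)^(16.1/4.1199) = 19 × (1/2)^3.9079 ≈ 1.2658 mCi.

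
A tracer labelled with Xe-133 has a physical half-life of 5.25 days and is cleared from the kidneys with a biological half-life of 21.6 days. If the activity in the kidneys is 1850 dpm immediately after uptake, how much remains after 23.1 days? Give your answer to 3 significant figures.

1/t_eff = 1/t_phys + 1/t_biol = 1/5.25 + 1/21.6 = 0.23677 per day.
t_eff = 5.25 × 21.6 / (5.25 + 21.6) ≈ 4.2235 days.
Remaining = 1850 × (1/2)^(23.1/4.2235) = 1850 × (1/2)^5.4694 ≈ 41.755 dpm.

41.8 dpm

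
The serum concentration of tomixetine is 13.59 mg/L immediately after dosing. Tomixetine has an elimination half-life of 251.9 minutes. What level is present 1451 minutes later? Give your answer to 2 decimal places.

Number of half-lives: n = 1451/251.9 ≈ 5.7602.
Remaining = 13.59 × (1/2)^5.7602 = 13.59 × 0.01845 ≈ 0.25074 mg/L.

0.25 mg/L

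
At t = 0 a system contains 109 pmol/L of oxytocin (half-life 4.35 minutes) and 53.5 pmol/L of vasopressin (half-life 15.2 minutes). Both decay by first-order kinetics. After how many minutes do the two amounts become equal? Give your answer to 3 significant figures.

6.26 minutes

Set 109·(1/2)^(t/4.35) = 53.5·(1/2)^(t/15.2).
Taking log₂: log₂(109/53.5) = t·(1/4.35 − 1/15.2).
log₂(2.0374) = 1.0267; 1/4.35 − 1/15.2 = 0.1641.
t = 1.0267 / 0.1641 ≈ 6.2568 minutes.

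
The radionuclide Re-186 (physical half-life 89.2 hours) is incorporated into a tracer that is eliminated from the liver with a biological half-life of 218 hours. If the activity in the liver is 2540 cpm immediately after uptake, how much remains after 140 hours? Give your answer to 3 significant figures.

548 cpm

1/t_eff = 1/t_phys + 1/t_biol = 1/89.2 + 1/218 = 0.015798 per hour.
t_eff = 89.2 × 218 / (89.2 + 218) ≈ 63.299 hours.
Remaining = 2540 × (1/2)^(140/63.299) = 2540 × (1/2)^2.2117 ≈ 548.33 cpm.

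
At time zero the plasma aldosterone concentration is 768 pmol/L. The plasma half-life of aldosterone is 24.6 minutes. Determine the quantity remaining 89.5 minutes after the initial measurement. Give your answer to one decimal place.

Number of half-lives: n = 89.5/24.6 ≈ 3.6382.
Remaining = 768 × (1/2)^3.6382 = 768 × 0.080314 ≈ 61.681 pmol/L.

61.7 pmol/L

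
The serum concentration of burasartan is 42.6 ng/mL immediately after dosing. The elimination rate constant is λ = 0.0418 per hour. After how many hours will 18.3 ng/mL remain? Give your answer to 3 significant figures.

t½ = ln 2 / λ = 0.69315 / 0.0418 ≈ 16.582 hours.
Fraction remaining = 18.3/42.6 ≈ 0.42958.
n = log₂(42.6/18.3) = ln(2.3279)/ln 2 ≈ 1.219 half-lives.
t = n × t½ = 1.219 × 16.582 ≈ 20.214 hours.

20.2 hours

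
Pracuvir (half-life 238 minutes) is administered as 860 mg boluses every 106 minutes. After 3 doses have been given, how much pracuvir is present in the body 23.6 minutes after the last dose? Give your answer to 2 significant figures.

The 3 doses were given 235.6, 129.6, 23.6 minutes ago.
Total = 860·(1/2)^(235.6/238) + 860·(1/2)^(129.6/238) + 860·(1/2)^(23.6/238)
      = 433.02 + 589.63 + 802.88 ≈ 1825.5 mg.

1800 mg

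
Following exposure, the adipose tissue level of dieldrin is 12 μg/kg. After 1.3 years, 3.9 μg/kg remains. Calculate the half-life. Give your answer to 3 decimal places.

A/A₀ = 3.9/12 ≈ 0.325.
n = log₂(3.0769) ≈ 1.6215 half-lives elapsed in 1.3 years.
t½ = 1.3/1.6215 ≈ 0.80173 years.

0.802 years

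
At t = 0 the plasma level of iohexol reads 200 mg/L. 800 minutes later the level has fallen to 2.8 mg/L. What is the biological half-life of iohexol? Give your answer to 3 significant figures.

A/A₀ = 2.8/200 ≈ 0.014.
n = log₂(71.429) ≈ 6.1584 half-lives elapsed in 800 minutes.
t½ = 800/6.1584 ≈ 129.9 minutes.

130 minutes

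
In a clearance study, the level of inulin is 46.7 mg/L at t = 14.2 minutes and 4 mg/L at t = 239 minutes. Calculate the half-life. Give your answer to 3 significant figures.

63.4 minutes

Over Δt = 239 − 14.2 = 224.8 minutes, the level fell by a factor of 46.7/4 ≈ 11.675.
n = log₂(11.675) ≈ 3.5454 half-lives, so t½ = 224.8/3.5454 ≈ 63.407 minutes.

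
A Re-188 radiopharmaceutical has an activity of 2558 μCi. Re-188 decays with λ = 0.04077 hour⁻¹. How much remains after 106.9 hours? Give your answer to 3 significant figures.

t½ = ln 2 / λ = 0.69315 / 0.04077 ≈ 17.001 hours.
Number of half-lives: n = 106.9/17.001 ≈ 6.2877.
Remaining = 2558 × (1/2)^6.2877 = 2558 × 0.0128 ≈ 32.742 μCi.

32.7 μCi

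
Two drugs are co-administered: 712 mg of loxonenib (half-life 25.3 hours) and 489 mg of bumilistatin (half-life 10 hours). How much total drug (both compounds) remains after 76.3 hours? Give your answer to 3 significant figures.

loxonenib: 712 × (1/2)^(76.3/25.3) = 712 × (1/2)^3.0158 ≈ 88.03 mg.
bumilistatin: 489 × (1/2)^(76.3/10) = 489 × (1/2)^7.63 ≈ 2.4686 mg.
Total = 88.03 + 2.4686 ≈ 90.499 mg.

90.5 mg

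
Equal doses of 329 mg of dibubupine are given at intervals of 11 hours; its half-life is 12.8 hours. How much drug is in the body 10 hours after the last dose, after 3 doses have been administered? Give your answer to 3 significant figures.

355 mg

The 3 doses were given 32, 21, 10 hours ago.
Total = 329·(1/2)^(32/12.8) + 329·(1/2)^(21/12.8) + 329·(1/2)^(10/12.8)
      = 58.16 + 105.52 + 191.43 ≈ 355.11 mg.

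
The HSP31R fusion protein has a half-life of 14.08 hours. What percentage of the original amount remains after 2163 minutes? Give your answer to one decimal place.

17.0%

2163 minutes = 36.05 hours.
n = 36.05/14.08 ≈ 2.5604 half-lives.
Fraction remaining = (1/2)^2.5604 ≈ 0.16953, i.e. 16.953%.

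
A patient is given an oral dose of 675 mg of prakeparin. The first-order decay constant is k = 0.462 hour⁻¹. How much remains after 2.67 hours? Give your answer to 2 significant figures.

200 mg

t½ = ln 2 / k = 0.69315 / 0.462 ≈ 1.5003 hours.
Number of half-lives: n = 2.67/1.5003 ≈ 1.7796.
Remaining = 675 × (1/2)^1.7796 = 675 × 0.29126 ≈ 196.6 mg.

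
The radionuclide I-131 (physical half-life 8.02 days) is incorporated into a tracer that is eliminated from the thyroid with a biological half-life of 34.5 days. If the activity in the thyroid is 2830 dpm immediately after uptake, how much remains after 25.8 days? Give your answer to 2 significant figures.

1/t_eff = 1/t_phys + 1/t_biol = 1/8.02 + 1/34.5 = 0.15367 per day.
t_eff = 8.02 × 34.5 / (8.02 + 34.5) ≈ 6.5073 days.
Remaining = 2830 × (1/2)^(25.8/6.5073) = 2830 × (1/2)^3.9648 ≈ 181.25 dpm.

180 dpm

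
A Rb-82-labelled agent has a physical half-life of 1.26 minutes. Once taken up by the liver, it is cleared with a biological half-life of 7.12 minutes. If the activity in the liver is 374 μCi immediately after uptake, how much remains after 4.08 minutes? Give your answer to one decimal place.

26.6 μCi

1/t_eff = 1/t_phys + 1/t_biol = 1/1.26 + 1/7.12 = 0.9341 per minute.
t_eff = 1.26 × 7.12 / (1.26 + 7.12) ≈ 1.0705 minutes.
Remaining = 374 × (1/2)^(4.08/1.0705) = 374 × (1/2)^3.8111 ≈ 26.644 μCi.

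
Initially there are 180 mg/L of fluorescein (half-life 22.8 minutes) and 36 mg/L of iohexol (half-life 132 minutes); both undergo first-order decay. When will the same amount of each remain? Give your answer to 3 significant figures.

Set 180·(1/2)^(t/22.8) = 36·(1/2)^(t/132).
Taking log₂: log₂(180/36) = t·(1/22.8 − 1/132).
log₂(5) = 2.3219; 1/22.8 − 1/132 = 0.036284.
t = 2.3219 / 0.036284 ≈ 63.993 minutes.

64.0 minutes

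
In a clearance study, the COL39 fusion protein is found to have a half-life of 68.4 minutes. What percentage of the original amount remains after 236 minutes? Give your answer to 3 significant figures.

n = 236/68.4 ≈ 3.4503 half-lives.
Fraction remaining = (1/2)^3.4503 ≈ 0.091487, i.e. 9.1487%.

9.15%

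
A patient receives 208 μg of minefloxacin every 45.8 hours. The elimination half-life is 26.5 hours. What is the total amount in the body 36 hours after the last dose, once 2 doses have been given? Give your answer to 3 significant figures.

The 2 doses were given 81.8, 36 hours ago.
Total = 208·(1/2)^(81.8/26.5) + 208·(1/2)^(36/26.5)
      = 24.482 + 81.118 ≈ 105.6 μg.

106 μg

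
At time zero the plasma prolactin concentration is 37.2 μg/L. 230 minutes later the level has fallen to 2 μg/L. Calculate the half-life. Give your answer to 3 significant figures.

54.5 minutes

A/A₀ = 2/37.2 ≈ 0.053763.
n = log₂(18.6) ≈ 4.2172 half-lives elapsed in 230 minutes.
t½ = 230/4.2172 ≈ 54.538 minutes.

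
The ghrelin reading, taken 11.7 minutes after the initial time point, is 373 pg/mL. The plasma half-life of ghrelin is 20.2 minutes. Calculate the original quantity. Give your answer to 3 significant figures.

557 pg/mL

Number of half-lives elapsed: n = 11.7/20.2 ≈ 0.57921.
A₀ = A × 2^n = 373 × 2^0.57921 = 373 × 1.494 ≈ 557.27 pg/mL.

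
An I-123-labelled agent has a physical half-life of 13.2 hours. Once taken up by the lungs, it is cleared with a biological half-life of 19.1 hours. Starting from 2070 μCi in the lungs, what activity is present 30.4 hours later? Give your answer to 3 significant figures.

1/t_eff = 1/t_phys + 1/t_biol = 1/13.2 + 1/19.1 = 0.12811 per hour.
t_eff = 13.2 × 19.1 / (13.2 + 19.1) ≈ 7.8056 hours.
Remaining = 2070 × (1/2)^(30.4/7.8056) = 2070 × (1/2)^3.8947 ≈ 139.18 μCi.

139 μCi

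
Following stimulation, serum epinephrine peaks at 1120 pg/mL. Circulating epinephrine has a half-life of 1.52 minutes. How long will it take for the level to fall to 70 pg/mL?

6.08 minutes

70/1120 = 1/16, so 4 half-lives have elapsed.
t = 4 × 1.52 = 6.08 minutes.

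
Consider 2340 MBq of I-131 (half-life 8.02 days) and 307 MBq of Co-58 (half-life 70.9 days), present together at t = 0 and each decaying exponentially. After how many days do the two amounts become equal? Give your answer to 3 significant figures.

26.5 days

Set 2340·(1/2)^(t/8.02) = 307·(1/2)^(t/70.9).
Taking log₂: log₂(2340/307) = t·(1/8.02 − 1/70.9).
log₂(7.6221) = 2.9302; 1/8.02 − 1/70.9 = 0.11058.
t = 2.9302 / 0.11058 ≈ 26.498 days.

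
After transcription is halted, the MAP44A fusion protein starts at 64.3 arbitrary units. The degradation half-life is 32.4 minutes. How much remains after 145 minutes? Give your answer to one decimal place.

Number of half-lives: n = 145/32.4 ≈ 4.4753.
Remaining = 64.3 × (1/2)^4.4753 = 64.3 × 0.044957 ≈ 2.8907 arbitrary units.

2.9 arbitrary units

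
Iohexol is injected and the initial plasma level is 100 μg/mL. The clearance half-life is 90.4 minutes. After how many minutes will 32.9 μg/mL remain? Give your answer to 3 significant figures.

Fraction remaining = 32.9/100 ≈ 0.329.
n = log₂(100/32.9) = ln(3.0395)/ln 2 ≈ 1.6038 half-lives.
t = n × t½ = 1.6038 × 90.4 ≈ 144.99 minutes.

145 minutes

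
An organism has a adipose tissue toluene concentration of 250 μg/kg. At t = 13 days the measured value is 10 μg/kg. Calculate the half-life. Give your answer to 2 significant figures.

A/A₀ = 10/250 ≈ 0.04.
n = log₂(25) ≈ 4.6439 half-lives elapsed in 13 days.
t½ = 13/4.6439 ≈ 2.7994 days.

2.8 days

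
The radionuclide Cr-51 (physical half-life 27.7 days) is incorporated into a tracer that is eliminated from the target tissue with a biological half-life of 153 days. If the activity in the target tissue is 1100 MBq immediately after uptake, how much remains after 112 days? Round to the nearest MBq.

1/t_eff = 1/t_phys + 1/t_biol = 1/27.7 + 1/153 = 0.042637 per day.
t_eff = 27.7 × 153 / (27.7 + 153) ≈ 23.454 days.
Remaining = 1100 × (1/2)^(112/23.454) = 1100 × (1/2)^4.7753 ≈ 40.167 MBq.

40 MBq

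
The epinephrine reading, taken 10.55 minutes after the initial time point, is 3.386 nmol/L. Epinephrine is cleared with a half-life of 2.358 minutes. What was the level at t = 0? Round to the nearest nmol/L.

75 nmol/L

Number of half-lives elapsed: n = 10.55/2.358 ≈ 4.4741.
A₀ = A × 2^n = 3.386 × 2^4.4741 = 3.386 × 22.225 ≈ 75.255 nmol/L.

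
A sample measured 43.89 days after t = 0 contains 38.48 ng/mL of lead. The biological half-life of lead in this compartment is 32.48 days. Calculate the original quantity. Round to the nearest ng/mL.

Number of half-lives elapsed: n = 43.89/32.48 ≈ 1.3513.
A₀ = A × 2^n = 38.48 × 2^1.3513 = 38.48 × 2.5514 ≈ 98.178 ng/mL.

98 ng/mL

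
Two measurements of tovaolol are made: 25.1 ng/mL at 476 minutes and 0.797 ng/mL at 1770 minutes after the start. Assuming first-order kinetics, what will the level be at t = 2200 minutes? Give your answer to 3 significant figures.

0.253 ng/mL

Over Δt = 1770 − 476 = 1294 minutes, the level fell by a factor of 25.1/0.797 ≈ 31.493.
n = log₂(31.493) ≈ 4.977 half-lives, so t½ = 1294/4.977 ≈ 260 minutes.
From t = 1770 to t = 2200: 0.797 × (1/2)^((2200−1770)/260) ≈ 0.25328 ng/mL.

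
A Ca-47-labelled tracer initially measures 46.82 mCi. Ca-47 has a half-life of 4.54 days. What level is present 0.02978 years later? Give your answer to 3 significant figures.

8.91 mCi

Convert the elapsed time: 0.02978 years = 10.8697 days.
Number of half-lives: n = 10.8697/4.54 ≈ 2.3942.
Remaining = 46.82 × (1/2)^2.3942 = 46.82 × 0.19023 ≈ 8.9064 mCi.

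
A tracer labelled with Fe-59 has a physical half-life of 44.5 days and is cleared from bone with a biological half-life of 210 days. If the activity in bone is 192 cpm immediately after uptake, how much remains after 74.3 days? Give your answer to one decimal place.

1/t_eff = 1/t_phys + 1/t_biol = 1/44.5 + 1/210 = 0.027234 per day.
t_eff = 44.5 × 210 / (44.5 + 210) ≈ 36.719 days.
Remaining = 192 × (1/2)^(74.3/36.719) = 192 × (1/2)^2.0235 ≈ 47.225 cpm.

47.2 cpm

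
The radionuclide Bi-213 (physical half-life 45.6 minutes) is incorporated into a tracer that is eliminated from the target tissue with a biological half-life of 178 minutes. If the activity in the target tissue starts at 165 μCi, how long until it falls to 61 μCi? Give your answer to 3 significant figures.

52.1 minutes

1/t_eff = 1/t_phys + 1/t_biol = 1/45.6 + 1/178 = 0.027548 per minute.
t_eff = 45.6 × 178 / (45.6 + 178) ≈ 36.301 minutes.
n = log₂(165/61) ≈ 1.4356; t = 1.4356 × 36.301 ≈ 52.113 minutes.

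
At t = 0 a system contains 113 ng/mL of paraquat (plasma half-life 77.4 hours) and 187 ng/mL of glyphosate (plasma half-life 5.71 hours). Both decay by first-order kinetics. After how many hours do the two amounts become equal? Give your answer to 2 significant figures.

4.5 hours

Set 113·(1/2)^(t/77.4) = 187·(1/2)^(t/5.71).
Taking log₂: log₂(113/187) = t·(1/77.4 − 1/5.71).
log₂(0.60428) = -0.72672; 1/77.4 − 1/5.71 = -0.16221.
t = -0.72672 / -0.16221 ≈ 4.4801 hours.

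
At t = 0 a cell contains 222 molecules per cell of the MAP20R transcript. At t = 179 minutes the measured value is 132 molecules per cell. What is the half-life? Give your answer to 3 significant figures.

239 minutes

A/A₀ = 132/222 ≈ 0.59459.
n = log₂(1.6818) ≈ 0.75002 half-lives elapsed in 179 minutes.
t½ = 179/0.75002 ≈ 238.66 minutes.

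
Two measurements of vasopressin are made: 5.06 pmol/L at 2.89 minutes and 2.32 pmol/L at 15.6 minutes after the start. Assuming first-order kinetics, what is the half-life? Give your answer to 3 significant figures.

11.3 minutes

Over Δt = 15.6 − 2.89 = 12.71 minutes, the level fell by a factor of 5.06/2.32 ≈ 2.181.
n = log₂(2.181) ≈ 1.125 half-lives, so t½ = 12.71/1.125 ≈ 11.298 minutes.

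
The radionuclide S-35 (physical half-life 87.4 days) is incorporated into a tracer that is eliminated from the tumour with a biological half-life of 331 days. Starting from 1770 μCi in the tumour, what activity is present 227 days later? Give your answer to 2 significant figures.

180 μCi

1/t_eff = 1/t_phys + 1/t_biol = 1/87.4 + 1/331 = 0.014463 per day.
t_eff = 87.4 × 331 / (87.4 + 331) ≈ 69.143 days.
Remaining = 1770 × (1/2)^(227/69.143) = 1770 × (1/2)^3.2831 ≈ 181.83 μCi.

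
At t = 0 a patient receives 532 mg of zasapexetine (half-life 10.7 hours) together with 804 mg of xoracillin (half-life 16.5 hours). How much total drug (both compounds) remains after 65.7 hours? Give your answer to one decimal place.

58.4 mg

zasapexetine: 532 × (1/2)^(65.7/10.7) = 532 × (1/2)^6.1402 ≈ 7.5428 mg.
xoracillin: 804 × (1/2)^(65.7/16.5) = 804 × (1/2)^3.9818 ≈ 50.887 mg.
Total = 7.5428 + 50.887 ≈ 58.43 mg.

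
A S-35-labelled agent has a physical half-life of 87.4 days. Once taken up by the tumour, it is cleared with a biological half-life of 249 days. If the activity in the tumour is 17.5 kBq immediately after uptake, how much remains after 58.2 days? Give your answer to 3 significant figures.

9.38 kBq

1/t_eff = 1/t_phys + 1/t_biol = 1/87.4 + 1/249 = 0.015458 per day.
t_eff = 87.4 × 249 / (87.4 + 249) ≈ 64.693 days.
Remaining = 17.5 × (1/2)^(58.2/64.693) = 17.5 × (1/2)^0.89964 ≈ 9.3804 kBq.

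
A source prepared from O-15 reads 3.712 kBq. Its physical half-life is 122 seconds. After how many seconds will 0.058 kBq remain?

0.058/3.712 = 1/64, so 6 half-lives have elapsed.
t = 6 × 122 = 732 seconds.

732 seconds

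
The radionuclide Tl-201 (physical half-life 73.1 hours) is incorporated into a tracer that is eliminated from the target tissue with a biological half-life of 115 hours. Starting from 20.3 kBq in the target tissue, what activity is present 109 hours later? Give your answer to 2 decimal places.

1/t_eff = 1/t_phys + 1/t_biol = 1/73.1 + 1/115 = 0.022376 per hour.
t_eff = 73.1 × 115 / (73.1 + 115) ≈ 44.692 hours.
Remaining = 20.3 × (1/2)^(109/44.692) = 20.3 × (1/2)^2.4389 ≈ 3.7437 kBq.

3.74 kBq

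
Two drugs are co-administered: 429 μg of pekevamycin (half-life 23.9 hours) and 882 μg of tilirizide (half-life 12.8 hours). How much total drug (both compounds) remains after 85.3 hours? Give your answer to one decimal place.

pekevamycin: 429 × (1/2)^(85.3/23.9) = 429 × (1/2)^3.569 ≈ 36.147 μg.
tilirizide: 882 × (1/2)^(85.3/12.8) = 882 × (1/2)^6.6641 ≈ 8.6973 μg.
Total = 36.147 + 8.6973 ≈ 44.844 μg.

44.8 μg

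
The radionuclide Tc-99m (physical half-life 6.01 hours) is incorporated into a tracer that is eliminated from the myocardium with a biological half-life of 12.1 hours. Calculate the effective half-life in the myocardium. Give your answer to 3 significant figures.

1/t_eff = 1/t_phys + 1/t_biol = 1/6.01 + 1/12.1 = 0.24903 per hour.
t_eff = 6.01 × 12.1 / (6.01 + 12.1) ≈ 4.0155 hours.

4.02 hours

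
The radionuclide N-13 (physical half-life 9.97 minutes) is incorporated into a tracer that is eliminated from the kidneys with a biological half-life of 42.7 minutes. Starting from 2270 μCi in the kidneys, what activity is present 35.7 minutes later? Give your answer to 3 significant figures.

1/t_eff = 1/t_phys + 1/t_biol = 1/9.97 + 1/42.7 = 0.12372 per minute.
t_eff = 9.97 × 42.7 / (9.97 + 42.7) ≈ 8.0828 minutes.
Remaining = 2270 × (1/2)^(35.7/8.0828) = 2270 × (1/2)^4.4168 ≈ 106.28 μCi.

106 μCi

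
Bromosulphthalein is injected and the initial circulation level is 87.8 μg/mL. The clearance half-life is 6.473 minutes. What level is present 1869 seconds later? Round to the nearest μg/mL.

3 μg/mL

Convert the elapsed time: 1869 seconds = 31.15 minutes.
Number of half-lives: n = 31.15/6.473 ≈ 4.8123.
Remaining = 87.8 × (1/2)^4.8123 = 87.8 × 0.035592 ≈ 3.125 μg/mL.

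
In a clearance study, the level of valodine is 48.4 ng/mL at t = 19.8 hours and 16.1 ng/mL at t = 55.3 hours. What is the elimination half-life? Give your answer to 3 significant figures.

Over Δt = 55.3 − 19.8 = 35.5 hours, the level fell by a factor of 48.4/16.1 ≈ 3.0062.
n = log₂(3.0062) ≈ 1.5879 half-lives, so t½ = 35.5/1.5879 ≈ 22.356 hours.

22.4 hours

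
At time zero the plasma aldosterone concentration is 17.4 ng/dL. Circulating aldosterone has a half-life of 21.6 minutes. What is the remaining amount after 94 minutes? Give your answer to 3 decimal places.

0.852 ng/dL

Number of half-lives: n = 94/21.6 ≈ 4.3519.
Remaining = 17.4 × (1/2)^4.3519 = 17.4 × 0.048974 ≈ 0.85214 ng/dL.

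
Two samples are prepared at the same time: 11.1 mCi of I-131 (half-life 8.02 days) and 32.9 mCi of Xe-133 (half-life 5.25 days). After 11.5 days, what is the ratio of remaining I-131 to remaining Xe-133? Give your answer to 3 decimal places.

0.570

I-131: 11.1 × (1/2)^(11.5/8.02) = 11.1 × (1/2)^1.4339 ≈ 4.1084 mCi.
Xe-133: 32.9 × (1/2)^(11.5/5.25) = 32.9 × (1/2)^2.1905 ≈ 7.2077 mCi.
Ratio ≈ 4.1084 / 7.2077 ≈ 0.57.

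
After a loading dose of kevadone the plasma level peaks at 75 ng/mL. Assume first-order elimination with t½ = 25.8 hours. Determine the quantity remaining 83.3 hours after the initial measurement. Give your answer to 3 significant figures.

8.00 ng/mL

Number of half-lives: n = 83.3/25.8 ≈ 3.2287.
Remaining = 75 × (1/2)^3.2287 = 75 × 0.10668 ≈ 8.0008 ng/mL.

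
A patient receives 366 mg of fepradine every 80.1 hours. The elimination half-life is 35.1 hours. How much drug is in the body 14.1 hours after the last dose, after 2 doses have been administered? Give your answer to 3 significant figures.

334 mg

The 2 doses were given 94.2, 14.1 hours ago.
Total = 366·(1/2)^(94.2/35.1) + 366·(1/2)^(14.1/35.1)
      = 56.962 + 277.05 ≈ 334.01 mg.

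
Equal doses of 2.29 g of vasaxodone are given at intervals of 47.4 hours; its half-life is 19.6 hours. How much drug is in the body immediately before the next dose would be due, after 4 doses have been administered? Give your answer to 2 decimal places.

The 4 doses were given 189.6, 142.2, 94.8, 47.4 hours ago.
Total = 2.29·(1/2)^(189.6/19.6) + 2.29·(1/2)^(142.2/19.6) + 2.29·(1/2)^(94.8/19.6) + 2.29·(1/2)^(47.4/19.6)
      = 0.0028043 + 0.014991 + 0.080137 + 0.42839 ≈ 0.52632 g.

0.53 g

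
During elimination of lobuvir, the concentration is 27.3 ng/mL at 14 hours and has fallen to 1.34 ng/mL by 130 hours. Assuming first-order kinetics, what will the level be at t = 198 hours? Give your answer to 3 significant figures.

0.229 ng/mL

Over Δt = 130 − 14 = 116 hours, the level fell by a factor of 27.3/1.34 ≈ 20.373.
n = log₂(20.373) ≈ 4.3486 half-lives, so t½ = 116/4.3486 ≈ 26.675 hours.
From t = 130 to t = 198: 1.34 × (1/2)^((198−130)/26.675) ≈ 0.22894 ng/mL.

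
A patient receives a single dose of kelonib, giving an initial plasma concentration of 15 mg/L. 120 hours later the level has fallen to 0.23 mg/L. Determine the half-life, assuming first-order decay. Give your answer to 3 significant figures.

A/A₀ = 0.23/15 ≈ 0.015333.
n = log₂(65.217) ≈ 6.0272 half-lives elapsed in 120 hours.
t½ = 120/6.0272 ≈ 19.91 hours.

19.9 hours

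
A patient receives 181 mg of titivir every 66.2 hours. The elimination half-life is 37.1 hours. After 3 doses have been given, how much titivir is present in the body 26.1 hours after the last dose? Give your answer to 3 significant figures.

153 mg

The 3 doses were given 158.5, 92.3, 26.1 hours ago.
Total = 181·(1/2)^(158.5/37.1) + 181·(1/2)^(92.3/37.1) + 181·(1/2)^(26.1/37.1)
      = 9.3671 + 32.267 + 111.15 ≈ 152.78 mg.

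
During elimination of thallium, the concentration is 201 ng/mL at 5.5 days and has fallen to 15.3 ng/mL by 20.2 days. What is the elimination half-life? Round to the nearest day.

4 days

Over Δt = 20.2 − 5.5 = 14.7 days, the level fell by a factor of 201/15.3 ≈ 13.137.
n = log₂(13.137) ≈ 3.7156 half-lives, so t½ = 14.7/3.7156 ≈ 3.9563 days.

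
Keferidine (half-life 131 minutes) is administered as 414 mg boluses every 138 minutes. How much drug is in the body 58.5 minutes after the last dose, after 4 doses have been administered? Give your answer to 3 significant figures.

The 4 doses were given 472.5, 334.5, 196.5, 58.5 minutes ago.
Total = 414·(1/2)^(472.5/131) + 414·(1/2)^(334.5/131) + 414·(1/2)^(196.5/131) + 414·(1/2)^(58.5/131)
      = 33.98 + 70.524 + 146.37 + 303.79 ≈ 554.66 mg.

555 mg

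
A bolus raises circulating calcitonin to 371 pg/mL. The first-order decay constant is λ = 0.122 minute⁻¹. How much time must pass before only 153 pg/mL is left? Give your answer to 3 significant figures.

7.26 minutes

t½ = ln 2 / λ = 0.69315 / 0.122 ≈ 5.6815 minutes.
Fraction remaining = 153/371 ≈ 0.4124.
n = log₂(371/153) = ln(2.4248)/ln 2 ≈ 1.2779 half-lives.
t = n × t½ = 1.2779 × 5.6815 ≈ 7.2604 minutes.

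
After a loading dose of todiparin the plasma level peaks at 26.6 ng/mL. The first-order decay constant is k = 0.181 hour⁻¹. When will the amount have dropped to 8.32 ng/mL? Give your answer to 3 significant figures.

6.42 hours

t½ = ln 2 / k = 0.69315 / 0.181 ≈ 3.8295 hours.
Fraction remaining = 8.32/26.6 ≈ 0.31278.
n = log₂(26.6/8.32) = ln(3.1971)/ln 2 ≈ 1.6768 half-lives.
t = n × t½ = 1.6768 × 3.8295 ≈ 6.4213 hours.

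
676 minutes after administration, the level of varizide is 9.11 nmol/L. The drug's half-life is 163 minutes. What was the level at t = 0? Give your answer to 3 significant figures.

161 nmol/L

Number of half-lives elapsed: n = 676/163 ≈ 4.1472.
A₀ = A × 2^n = 9.11 × 2^4.1472 = 9.11 × 17.719 ≈ 161.42 nmol/L.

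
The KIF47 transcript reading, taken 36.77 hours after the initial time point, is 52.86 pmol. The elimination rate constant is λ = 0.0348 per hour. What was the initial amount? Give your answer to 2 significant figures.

190 pmol

t½ = ln 2 / λ = 0.69315 / 0.0348 ≈ 19.918 hours.
Number of half-lives elapsed: n = 36.77/19.918 ≈ 1.8461.
A₀ = A × 2^n = 52.86 × 2^1.8461 = 52.86 × 3.5952 ≈ 190.04 pmol.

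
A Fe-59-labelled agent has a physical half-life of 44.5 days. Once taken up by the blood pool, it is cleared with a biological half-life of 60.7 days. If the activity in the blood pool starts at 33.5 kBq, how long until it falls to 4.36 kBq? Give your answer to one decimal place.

75.5 days

1/t_eff = 1/t_phys + 1/t_biol = 1/44.5 + 1/60.7 = 0.038946 per day.
t_eff = 44.5 × 60.7 / (44.5 + 60.7) ≈ 25.676 days.
n = log₂(33.5/4.36) ≈ 2.9418; t = 2.9418 × 25.676 ≈ 75.534 days.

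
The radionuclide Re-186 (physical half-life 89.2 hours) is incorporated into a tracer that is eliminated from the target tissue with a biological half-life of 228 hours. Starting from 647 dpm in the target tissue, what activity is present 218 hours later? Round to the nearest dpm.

61 dpm

1/t_eff = 1/t_phys + 1/t_biol = 1/89.2 + 1/228 = 0.015597 per hour.
t_eff = 89.2 × 228 / (89.2 + 228) ≈ 64.116 hours.
Remaining = 647 × (1/2)^(218/64.116) = 647 × (1/2)^3.4001 ≈ 61.288 dpm.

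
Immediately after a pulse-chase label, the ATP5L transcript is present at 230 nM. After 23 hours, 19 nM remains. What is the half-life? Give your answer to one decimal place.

6.4 hours

A/A₀ = 19/230 ≈ 0.082609.
n = log₂(12.105) ≈ 3.5976 half-lives elapsed in 23 hours.
t½ = 23/3.5976 ≈ 6.3932 hours.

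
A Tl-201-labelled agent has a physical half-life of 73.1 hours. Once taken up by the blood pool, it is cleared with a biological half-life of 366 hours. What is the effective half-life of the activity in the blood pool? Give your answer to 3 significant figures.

60.9 hours

1/t_eff = 1/t_phys + 1/t_biol = 1/73.1 + 1/366 = 0.016412 per hour.
t_eff = 73.1 × 366 / (73.1 + 366) ≈ 60.931 hours.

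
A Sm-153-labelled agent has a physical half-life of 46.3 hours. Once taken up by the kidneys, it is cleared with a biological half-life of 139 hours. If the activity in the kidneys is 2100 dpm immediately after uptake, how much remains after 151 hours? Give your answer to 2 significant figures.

1/t_eff = 1/t_phys + 1/t_biol = 1/46.3 + 1/139 = 0.028793 per hour.
t_eff = 46.3 × 139 / (46.3 + 139) ≈ 34.731 hours.
Remaining = 2100 × (1/2)^(151/34.731) = 2100 × (1/2)^4.3477 ≈ 103.14 dpm.

100 dpm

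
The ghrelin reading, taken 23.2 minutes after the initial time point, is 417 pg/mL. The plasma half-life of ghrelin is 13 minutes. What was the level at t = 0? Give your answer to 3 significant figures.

Number of half-lives elapsed: n = 23.2/13 ≈ 1.7846.
A₀ = A × 2^n = 417 × 2^1.7846 = 417 × 3.4453 ≈ 1436.7 pg/mL.

1440 pg/mL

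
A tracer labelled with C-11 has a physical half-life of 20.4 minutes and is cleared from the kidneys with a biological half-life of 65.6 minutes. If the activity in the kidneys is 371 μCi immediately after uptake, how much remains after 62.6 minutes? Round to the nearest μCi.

1/t_eff = 1/t_phys + 1/t_biol = 1/20.4 + 1/65.6 = 0.064264 per minute.
t_eff = 20.4 × 65.6 / (20.4 + 65.6) ≈ 15.561 minutes.
Remaining = 371 × (1/2)^(62.6/15.561) = 371 × (1/2)^4.0229 ≈ 22.822 μCi.

23 μCi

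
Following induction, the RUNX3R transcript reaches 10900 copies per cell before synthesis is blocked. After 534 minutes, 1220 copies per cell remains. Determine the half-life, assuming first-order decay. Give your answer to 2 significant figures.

A/A₀ = 1220/10900 ≈ 0.11193.
n = log₂(8.9344) ≈ 3.1594 half-lives elapsed in 534 minutes.
t½ = 534/3.1594 ≈ 169.02 minutes.

170 minutes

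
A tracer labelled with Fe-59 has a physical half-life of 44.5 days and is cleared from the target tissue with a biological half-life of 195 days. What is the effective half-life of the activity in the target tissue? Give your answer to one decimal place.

1/t_eff = 1/t_phys + 1/t_biol = 1/44.5 + 1/195 = 0.0276 per day.
t_eff = 44.5 × 195 / (44.5 + 195) ≈ 36.232 days.

36.2 days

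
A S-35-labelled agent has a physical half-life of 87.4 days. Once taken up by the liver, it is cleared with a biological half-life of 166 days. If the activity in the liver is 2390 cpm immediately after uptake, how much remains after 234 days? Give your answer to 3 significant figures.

141 cpm

1/t_eff = 1/t_phys + 1/t_biol = 1/87.4 + 1/166 = 0.017466 per day.
t_eff = 87.4 × 166 / (87.4 + 166) ≈ 57.255 days.
Remaining = 2390 × (1/2)^(234/57.255) = 2390 × (1/2)^4.087 ≈ 140.63 cpm.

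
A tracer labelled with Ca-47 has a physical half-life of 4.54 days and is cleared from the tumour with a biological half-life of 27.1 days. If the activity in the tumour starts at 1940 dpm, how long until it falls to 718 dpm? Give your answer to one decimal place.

1/t_eff = 1/t_phys + 1/t_biol = 1/4.54 + 1/27.1 = 0.25716 per day.
t_eff = 4.54 × 27.1 / (4.54 + 27.1) ≈ 3.8886 days.
n = log₂(1940/718) ≈ 1.434; t = 1.434 × 3.8886 ≈ 5.5762 days.

5.6 days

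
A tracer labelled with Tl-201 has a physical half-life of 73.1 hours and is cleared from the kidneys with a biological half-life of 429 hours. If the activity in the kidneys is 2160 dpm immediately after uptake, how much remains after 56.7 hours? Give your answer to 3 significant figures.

1/t_eff = 1/t_phys + 1/t_biol = 1/73.1 + 1/429 = 0.016011 per hour.
t_eff = 73.1 × 429 / (73.1 + 429) ≈ 62.457 hours.
Remaining = 2160 × (1/2)^(56.7/62.457) = 2160 × (1/2)^0.90782 ≈ 1151.3 dpm.

1150 dpm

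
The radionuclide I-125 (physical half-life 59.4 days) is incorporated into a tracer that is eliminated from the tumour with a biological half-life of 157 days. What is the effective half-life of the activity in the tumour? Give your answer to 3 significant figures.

1/t_eff = 1/t_phys + 1/t_biol = 1/59.4 + 1/157 = 0.023204 per day.
t_eff = 59.4 × 157 / (59.4 + 157) ≈ 43.095 days.

43.1 days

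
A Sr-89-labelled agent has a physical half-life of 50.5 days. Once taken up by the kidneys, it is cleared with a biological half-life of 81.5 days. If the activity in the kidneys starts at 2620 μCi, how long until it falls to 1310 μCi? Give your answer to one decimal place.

31.2 days

1/t_eff = 1/t_phys + 1/t_biol = 1/50.5 + 1/81.5 = 0.032072 per day.
t_eff = 50.5 × 81.5 / (50.5 + 81.5) ≈ 31.18 days.
n = log₂(2620/1310) ≈ 1; t = 1 × 31.18 ≈ 31.18 days.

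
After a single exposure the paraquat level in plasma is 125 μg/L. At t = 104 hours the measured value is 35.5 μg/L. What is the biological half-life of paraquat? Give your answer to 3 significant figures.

57.3 hours

A/A₀ = 35.5/125 ≈ 0.284.
n = log₂(3.5211) ≈ 1.816 half-lives elapsed in 104 hours.
t½ = 104/1.816 ≈ 57.268 hours.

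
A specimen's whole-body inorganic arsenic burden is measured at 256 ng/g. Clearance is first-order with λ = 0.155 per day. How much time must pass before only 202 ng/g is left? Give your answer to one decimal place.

t½ = ln 2 / λ = 0.69315 / 0.155 ≈ 4.4719 days.
Fraction remaining = 202/256 ≈ 0.78906.
n = log₂(256/202) = ln(1.2673)/ln 2 ≈ 0.34179 half-lives.
t = n × t½ = 0.34179 × 4.4719 ≈ 1.5284 days.

1.5 days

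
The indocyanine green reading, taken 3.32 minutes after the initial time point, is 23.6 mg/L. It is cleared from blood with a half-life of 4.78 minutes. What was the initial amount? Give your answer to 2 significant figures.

Number of half-lives elapsed: n = 3.32/4.78 ≈ 0.69456.
A₀ = A × 2^n = 23.6 × 2^0.69456 = 23.6 × 1.6184 ≈ 38.194 mg/L.

38 mg/L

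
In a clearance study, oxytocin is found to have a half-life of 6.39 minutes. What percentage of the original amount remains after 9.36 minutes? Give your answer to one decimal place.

36.2%

n = 9.36/6.39 ≈ 1.4648 half-lives.
Fraction remaining = (1/2)^1.4648 ≈ 0.36229, i.e. 36.229%.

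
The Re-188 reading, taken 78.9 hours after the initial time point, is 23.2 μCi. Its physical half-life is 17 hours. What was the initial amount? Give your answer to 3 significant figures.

579 μCi

Number of half-lives elapsed: n = 78.9/17 ≈ 4.6412.
A₀ = A × 2^n = 23.2 × 2^4.6412 = 23.2 × 24.954 ≈ 578.92 μCi.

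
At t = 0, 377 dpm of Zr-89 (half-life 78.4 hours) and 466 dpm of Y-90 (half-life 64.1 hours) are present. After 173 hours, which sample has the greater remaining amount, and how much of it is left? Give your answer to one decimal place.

Zr-89, 81.7 dpm

Zr-89: 377 × (1/2)^2.2066 ≈ 81.673 dpm.
Y-90: 466 × (1/2)^2.6989 ≈ 71.768 dpm.
Zr-89 has more remaining, at ≈ 81.673 dpm.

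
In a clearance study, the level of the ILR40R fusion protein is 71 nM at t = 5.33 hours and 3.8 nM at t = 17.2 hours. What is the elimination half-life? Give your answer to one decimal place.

2.8 hours

Over Δt = 17.2 − 5.33 = 11.87 hours, the level fell by a factor of 71/3.8 ≈ 18.684.
n = log₂(18.684) ≈ 4.2237 half-lives, so t½ = 11.87/4.2237 ≈ 2.8103 hours.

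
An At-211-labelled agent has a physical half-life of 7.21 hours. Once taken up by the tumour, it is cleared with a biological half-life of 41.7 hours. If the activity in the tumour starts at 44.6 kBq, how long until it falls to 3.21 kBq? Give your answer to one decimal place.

1/t_eff = 1/t_phys + 1/t_biol = 1/7.21 + 1/41.7 = 0.16268 per hour.
t_eff = 7.21 × 41.7 / (7.21 + 41.7) ≈ 6.1471 hours.
n = log₂(44.6/3.21) ≈ 3.7964; t = 3.7964 × 6.1471 ≈ 23.337 hours.

23.3 hours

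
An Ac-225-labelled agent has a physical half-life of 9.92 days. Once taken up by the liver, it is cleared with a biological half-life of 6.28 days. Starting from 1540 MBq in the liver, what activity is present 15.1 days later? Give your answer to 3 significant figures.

1/t_eff = 1/t_phys + 1/t_biol = 1/9.92 + 1/6.28 = 0.26004 per day.
t_eff = 9.92 × 6.28 / (9.92 + 6.28) ≈ 3.8455 days.
Remaining = 1540 × (1/2)^(15.1/3.8455) = 1540 × (1/2)^3.9266 ≈ 101.27 MBq.

101 MBq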